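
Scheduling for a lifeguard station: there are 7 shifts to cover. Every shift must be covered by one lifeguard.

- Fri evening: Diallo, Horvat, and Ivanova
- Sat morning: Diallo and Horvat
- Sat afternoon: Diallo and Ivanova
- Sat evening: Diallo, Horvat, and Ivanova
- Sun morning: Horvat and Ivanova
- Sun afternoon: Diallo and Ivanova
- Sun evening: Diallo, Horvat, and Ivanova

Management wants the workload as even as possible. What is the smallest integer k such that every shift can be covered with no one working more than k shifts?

With 3 lifeguards and 7 worker-slots to fill, someone must work at least ⌈7/3⌉ = 3 shifts, so k ≥ 3.
k = 3 works: Fri evening→Horvat, Sat morning→Diallo, Sat afternoon→Diallo, Sat evening→Horvat, Sun morning→Horvat, Sun afternoon→Diallo, Sun evening→Ivanova.
Loads: Diallo 3, Horvat 3, Ivanova 1 — all ≤ 3.

3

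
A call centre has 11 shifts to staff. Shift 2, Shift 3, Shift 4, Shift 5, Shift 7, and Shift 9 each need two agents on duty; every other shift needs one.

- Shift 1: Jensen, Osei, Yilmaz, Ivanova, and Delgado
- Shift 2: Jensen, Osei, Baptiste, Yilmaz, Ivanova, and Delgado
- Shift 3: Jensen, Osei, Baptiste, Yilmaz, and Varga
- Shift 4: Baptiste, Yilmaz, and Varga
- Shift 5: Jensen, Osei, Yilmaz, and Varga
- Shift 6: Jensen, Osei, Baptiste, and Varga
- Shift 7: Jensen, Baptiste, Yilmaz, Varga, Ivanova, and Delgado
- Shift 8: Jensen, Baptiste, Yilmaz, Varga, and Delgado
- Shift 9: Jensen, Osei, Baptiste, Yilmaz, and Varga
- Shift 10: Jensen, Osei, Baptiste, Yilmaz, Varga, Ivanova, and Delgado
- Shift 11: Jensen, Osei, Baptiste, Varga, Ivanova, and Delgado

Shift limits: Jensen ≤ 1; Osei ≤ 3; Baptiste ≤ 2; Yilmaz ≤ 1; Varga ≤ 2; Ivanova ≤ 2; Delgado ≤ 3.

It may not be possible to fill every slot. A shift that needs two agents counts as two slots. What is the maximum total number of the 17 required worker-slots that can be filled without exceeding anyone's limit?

14

Total capacity across all agents is 1+3+2+1+2+2+3 = 14, and 17 slots are needed, so at most 14 can be filled.
An assignment achieving 14: Shift 1→Osei, Shift 2→Ivanova+Delgado, Shift 3→Baptiste+Varga, Shift 4→Baptiste+Yilmaz, Shift 5→Jensen+Osei, Shift 6→Osei, Shift 7→Ivanova+Delgado, Shift 8→Varga, Shift 11→Delgado.
Loads: Jensen 1/1, Osei 3/3, Baptiste 2/2, Yilmaz 1/1, Varga 2/2, Ivanova 2/2, Delgado 3/3.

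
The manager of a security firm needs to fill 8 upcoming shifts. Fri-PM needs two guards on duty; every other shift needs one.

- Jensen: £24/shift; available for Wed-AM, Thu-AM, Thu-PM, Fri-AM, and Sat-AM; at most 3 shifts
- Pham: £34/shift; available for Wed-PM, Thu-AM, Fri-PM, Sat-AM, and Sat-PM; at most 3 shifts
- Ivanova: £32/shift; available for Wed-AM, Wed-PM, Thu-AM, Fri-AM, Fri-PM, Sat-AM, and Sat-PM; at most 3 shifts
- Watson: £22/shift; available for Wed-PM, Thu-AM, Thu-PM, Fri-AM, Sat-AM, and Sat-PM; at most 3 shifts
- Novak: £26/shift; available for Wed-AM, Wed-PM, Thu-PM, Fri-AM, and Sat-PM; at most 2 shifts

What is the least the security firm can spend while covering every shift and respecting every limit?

£230

Fri-PM can only be covered by Pham and Ivanova, so that assignment is forced.
Picking the cheapest available guard for each shift independently would cost £222, but that ignores the shift limits.
An optimal schedule: Wed-AM→Jensen, Wed-PM→Watson, Thu-AM→Watson, Thu-PM→Watson, Fri-AM→Jensen, Fri-PM→Ivanova+Pham, Sat-AM→Jensen, Sat-PM→Novak.
Total: 24 + 22 + 22 + 22 + 24 + 32 + 34 + 24 + 26 = £230.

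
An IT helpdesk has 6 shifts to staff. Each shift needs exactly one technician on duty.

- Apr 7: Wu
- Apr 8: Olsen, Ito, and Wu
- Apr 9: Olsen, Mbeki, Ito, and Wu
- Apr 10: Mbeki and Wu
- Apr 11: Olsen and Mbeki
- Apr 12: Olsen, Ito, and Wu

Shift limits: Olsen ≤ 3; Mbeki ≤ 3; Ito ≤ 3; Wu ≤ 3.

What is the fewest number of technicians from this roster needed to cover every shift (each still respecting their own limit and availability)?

6 slots to fill and no one can take more than 3, so at least ⌈6/3⌉ = 2 technicians are needed.
Olsen and Wu alone can cover everything: Apr 7→Wu, Apr 8→Olsen, Apr 9→Olsen, Apr 10→Wu, Apr 11→Olsen, Apr 12→Wu.

2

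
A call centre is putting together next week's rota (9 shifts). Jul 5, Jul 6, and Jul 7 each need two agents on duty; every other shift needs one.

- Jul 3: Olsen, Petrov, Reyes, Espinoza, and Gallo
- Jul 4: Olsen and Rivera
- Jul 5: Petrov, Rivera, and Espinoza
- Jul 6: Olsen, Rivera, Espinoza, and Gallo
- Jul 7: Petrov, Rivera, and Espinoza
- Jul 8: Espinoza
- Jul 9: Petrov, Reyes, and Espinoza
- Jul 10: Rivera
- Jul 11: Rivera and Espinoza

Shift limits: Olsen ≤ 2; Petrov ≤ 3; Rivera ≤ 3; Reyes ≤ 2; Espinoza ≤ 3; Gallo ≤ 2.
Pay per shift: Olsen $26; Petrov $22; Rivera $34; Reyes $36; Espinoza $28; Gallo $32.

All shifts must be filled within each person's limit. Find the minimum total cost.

Jul 8 can only be covered by Espinoza, so that assignment is forced.
Jul 10 can only be covered by Rivera, so that assignment is forced.
Picking the cheapest available agent for each shift independently would cost $314, but that ignores the shift limits.
An optimal schedule: Jul 3→Gallo, Jul 4→Olsen, Jul 5→Petrov+Espinoza, Jul 6→Olsen+Gallo, Jul 7→Petrov+Rivera, Jul 8→Espinoza, Jul 9→Petrov, Jul 10→Rivera, Jul 11→Espinoza.
Total: 32 + 26 + 22 + 28 + 26 + 32 + 22 + 34 + 28 + 22 + 34 + 28 = $334.

$334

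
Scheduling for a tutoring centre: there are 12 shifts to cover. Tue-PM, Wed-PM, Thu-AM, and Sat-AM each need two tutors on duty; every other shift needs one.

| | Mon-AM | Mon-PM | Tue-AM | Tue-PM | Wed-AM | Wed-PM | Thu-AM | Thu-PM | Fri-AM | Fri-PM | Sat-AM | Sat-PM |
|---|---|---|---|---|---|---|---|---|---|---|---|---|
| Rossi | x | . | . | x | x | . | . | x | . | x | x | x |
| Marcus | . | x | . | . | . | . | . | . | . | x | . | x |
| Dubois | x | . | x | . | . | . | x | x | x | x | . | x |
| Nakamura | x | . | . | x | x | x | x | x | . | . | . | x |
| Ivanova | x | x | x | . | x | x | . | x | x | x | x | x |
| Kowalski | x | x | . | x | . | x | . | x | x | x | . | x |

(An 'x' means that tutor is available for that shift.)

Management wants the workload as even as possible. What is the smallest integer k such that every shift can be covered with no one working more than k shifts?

With 6 tutors and 16 worker-slots to fill, someone must work at least ⌈16/6⌉ = 3 shifts, so k ≥ 3.
k = 3 works: Mon-AM→Ivanova, Mon-PM→Marcus, Tue-AM→Dubois, Tue-PM→Rossi+Nakamura, Wed-AM→Rossi, Wed-PM→Nakamura+Ivanova, Thu-AM→Dubois+Nakamura, Thu-PM→Kowalski, Fri-AM→Dubois, Fri-PM→Marcus, Sat-AM→Rossi+Ivanova, Sat-PM→Marcus.
Loads: Rossi 3, Marcus 3, Dubois 3, Nakamura 3, Ivanova 3, Kowalski 1 — all ≤ 3.

3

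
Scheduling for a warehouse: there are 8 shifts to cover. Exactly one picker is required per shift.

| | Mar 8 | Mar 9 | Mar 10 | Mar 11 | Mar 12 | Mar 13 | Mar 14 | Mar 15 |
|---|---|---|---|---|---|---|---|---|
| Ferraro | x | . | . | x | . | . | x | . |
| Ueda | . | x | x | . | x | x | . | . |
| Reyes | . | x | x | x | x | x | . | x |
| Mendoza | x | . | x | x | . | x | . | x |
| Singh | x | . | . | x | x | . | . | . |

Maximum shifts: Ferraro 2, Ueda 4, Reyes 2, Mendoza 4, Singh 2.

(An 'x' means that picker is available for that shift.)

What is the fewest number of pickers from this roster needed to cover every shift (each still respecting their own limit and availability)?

3

8 slots to fill and no one can take more than 4, so at least ⌈8/4⌉ = 2 pickers are needed.
No set of 2 pickers can cover every shift (each such set leaves at least one shift with no one available or exceeds a cap).
Ferraro, Ueda, and Reyes alone can cover everything: Mar 8→Ferraro, Mar 9→Ueda, Mar 10→Ueda, Mar 11→Reyes, Mar 12→Ueda, Mar 13→Ueda, Mar 14→Ferraro, Mar 15→Reyes.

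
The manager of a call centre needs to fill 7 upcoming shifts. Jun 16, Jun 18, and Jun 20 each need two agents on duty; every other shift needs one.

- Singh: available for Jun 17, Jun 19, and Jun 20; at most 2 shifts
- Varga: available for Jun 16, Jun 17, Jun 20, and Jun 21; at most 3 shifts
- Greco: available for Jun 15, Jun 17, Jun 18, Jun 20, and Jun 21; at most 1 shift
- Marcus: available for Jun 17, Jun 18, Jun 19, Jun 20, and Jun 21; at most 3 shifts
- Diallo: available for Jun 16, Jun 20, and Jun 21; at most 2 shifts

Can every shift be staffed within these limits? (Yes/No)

Total capacity is 11 and 10 slots are needed, so capacity alone doesn't rule it out.
Shifts {Jun 15, Jun 18} need 3 worker-slots in total, but the agents available for any of those shifts (Greco and Marcus) can supply at most 2 among them. So no valid schedule exists.

No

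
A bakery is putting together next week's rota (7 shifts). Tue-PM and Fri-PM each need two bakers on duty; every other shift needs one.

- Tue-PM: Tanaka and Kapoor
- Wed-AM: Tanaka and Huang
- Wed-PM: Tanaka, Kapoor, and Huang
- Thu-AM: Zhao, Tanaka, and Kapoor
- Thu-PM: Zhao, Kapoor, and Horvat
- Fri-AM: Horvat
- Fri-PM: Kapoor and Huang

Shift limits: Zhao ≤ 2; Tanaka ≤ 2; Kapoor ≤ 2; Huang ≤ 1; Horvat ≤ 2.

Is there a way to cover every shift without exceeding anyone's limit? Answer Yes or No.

Total capacity is 9 and 9 slots are needed, so capacity alone doesn't rule it out.
Shifts {Tue-PM, Wed-AM, Wed-PM, Fri-PM} need 6 worker-slots in total, but the bakers available for any of those shifts (Tanaka, Kapoor, and Huang) can supply at most 5 among them. So no valid schedule exists.

No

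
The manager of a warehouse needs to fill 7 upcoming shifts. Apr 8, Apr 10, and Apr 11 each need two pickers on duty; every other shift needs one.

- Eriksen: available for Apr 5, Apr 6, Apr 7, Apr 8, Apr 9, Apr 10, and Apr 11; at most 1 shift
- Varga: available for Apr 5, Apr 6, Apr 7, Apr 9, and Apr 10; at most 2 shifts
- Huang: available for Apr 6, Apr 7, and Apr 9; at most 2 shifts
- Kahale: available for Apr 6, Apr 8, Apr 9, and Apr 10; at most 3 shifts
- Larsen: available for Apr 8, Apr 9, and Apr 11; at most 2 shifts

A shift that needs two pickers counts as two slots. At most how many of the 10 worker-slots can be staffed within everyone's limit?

10

Total capacity across all pickers is 1+2+2+3+2 = 10, and 10 slots are needed, so at most 10 can be filled.
An assignment achieving 10: Apr 5→Varga, Apr 6→Huang, Apr 7→Huang, Apr 8→Kahale+Larsen, Apr 9→Kahale, Apr 10→Varga+Kahale, Apr 11→Eriksen+Larsen.
Loads: Eriksen 1/1, Varga 2/2, Huang 2/2, Kahale 3/3, Larsen 2/2.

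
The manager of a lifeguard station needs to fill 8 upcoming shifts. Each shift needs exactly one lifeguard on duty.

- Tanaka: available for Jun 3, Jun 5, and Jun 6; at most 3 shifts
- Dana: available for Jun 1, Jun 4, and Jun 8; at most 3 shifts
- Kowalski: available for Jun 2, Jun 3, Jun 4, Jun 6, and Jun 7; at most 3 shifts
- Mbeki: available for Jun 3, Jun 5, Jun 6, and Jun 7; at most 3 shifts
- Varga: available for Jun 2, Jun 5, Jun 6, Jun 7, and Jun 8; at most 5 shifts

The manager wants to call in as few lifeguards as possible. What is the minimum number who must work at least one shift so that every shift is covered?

8 slots to fill and no one can take more than 5, so at least ⌈8/5⌉ = 2 lifeguards are needed.
No set of 2 lifeguards can cover every shift (each such set leaves at least one shift with no one available or exceeds a cap).
Tanaka, Dana, and Kowalski alone can cover everything: Jun 1→Dana, Jun 2→Kowalski, Jun 3→Tanaka, Jun 4→Dana, Jun 5→Tanaka, Jun 6→Tanaka, Jun 7→Kowalski, Jun 8→Dana.

3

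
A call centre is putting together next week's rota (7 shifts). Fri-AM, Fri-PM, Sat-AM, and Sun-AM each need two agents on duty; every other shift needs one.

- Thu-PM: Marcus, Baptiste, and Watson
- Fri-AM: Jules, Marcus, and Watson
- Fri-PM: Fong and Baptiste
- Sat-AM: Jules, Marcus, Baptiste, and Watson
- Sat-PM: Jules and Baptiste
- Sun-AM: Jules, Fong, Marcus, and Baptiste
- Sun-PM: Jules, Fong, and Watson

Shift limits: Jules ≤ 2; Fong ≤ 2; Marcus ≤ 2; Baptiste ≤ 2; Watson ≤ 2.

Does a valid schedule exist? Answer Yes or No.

Total capacity is 2+2+2+2+2 = 10 but 11 worker-slots are needed — infeasible.

No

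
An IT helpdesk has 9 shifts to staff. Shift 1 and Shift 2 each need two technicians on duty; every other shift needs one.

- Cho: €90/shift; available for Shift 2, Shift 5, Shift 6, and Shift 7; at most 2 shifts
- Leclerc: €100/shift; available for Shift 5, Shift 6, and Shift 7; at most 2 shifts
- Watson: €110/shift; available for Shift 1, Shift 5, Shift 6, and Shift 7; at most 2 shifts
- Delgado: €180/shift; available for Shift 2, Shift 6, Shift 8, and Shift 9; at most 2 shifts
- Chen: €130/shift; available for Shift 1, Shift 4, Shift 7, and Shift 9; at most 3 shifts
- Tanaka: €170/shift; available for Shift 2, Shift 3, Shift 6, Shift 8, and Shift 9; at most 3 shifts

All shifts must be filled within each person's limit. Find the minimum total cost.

€1390

Shift 1 can only be covered by Watson and Chen, so that assignment is forced.
Shift 3 can only be covered by Tanaka, so that assignment is forced.
Shift 4 can only be covered by Chen, so that assignment is forced.
Picking the cheapest available technician for each shift independently would cost €1370, but that ignores the shift limits.
An optimal schedule: Shift 1→Watson+Chen, Shift 2→Cho+Tanaka, Shift 3→Tanaka, Shift 4→Chen, Shift 5→Cho, Shift 6→Leclerc, Shift 7→Leclerc, Shift 8→Tanaka, Shift 9→Chen.
Total: 110 + 130 + 90 + 170 + 170 + 130 + 90 + 100 + 100 + 170 + 130 = €1390.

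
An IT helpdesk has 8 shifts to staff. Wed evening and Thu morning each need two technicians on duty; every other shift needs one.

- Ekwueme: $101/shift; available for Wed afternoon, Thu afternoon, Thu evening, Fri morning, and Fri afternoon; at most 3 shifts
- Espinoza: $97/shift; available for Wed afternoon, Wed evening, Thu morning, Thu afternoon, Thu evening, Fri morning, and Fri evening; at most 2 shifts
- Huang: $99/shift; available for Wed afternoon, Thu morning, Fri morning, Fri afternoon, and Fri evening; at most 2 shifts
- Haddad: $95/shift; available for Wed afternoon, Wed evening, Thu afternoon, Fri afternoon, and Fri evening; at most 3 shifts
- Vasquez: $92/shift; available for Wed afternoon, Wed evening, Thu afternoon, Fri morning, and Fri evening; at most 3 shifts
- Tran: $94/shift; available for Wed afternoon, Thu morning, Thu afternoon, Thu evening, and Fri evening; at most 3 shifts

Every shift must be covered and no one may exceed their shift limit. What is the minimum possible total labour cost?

Picking the cheapest available technician for each shift independently would cost $935, but that ignores the shift limits.
An optimal schedule: Wed afternoon→Haddad, Wed evening→Vasquez+Haddad, Thu morning→Tran+Espinoza, Thu afternoon→Vasquez, Thu evening→Tran, Fri morning→Vasquez, Fri afternoon→Haddad, Fri evening→Tran.
Total: 95 + 92 + 95 + 94 + 97 + 92 + 94 + 92 + 95 + 94 = $940.

$940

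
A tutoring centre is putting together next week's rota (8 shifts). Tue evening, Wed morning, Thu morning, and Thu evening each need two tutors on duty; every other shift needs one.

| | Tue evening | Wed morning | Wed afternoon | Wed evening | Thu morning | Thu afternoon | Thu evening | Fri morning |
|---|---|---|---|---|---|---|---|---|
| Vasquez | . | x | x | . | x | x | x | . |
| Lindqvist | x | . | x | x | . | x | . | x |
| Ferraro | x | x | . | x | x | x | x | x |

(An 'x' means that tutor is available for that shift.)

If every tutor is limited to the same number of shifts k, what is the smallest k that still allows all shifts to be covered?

With 3 tutors and 12 worker-slots to fill, someone must work at least ⌈12/3⌉ = 4 shifts, so k ≥ 4.
k = 4 works: Tue evening→Lindqvist+Ferraro, Wed morning→Vasquez+Ferraro, Wed afternoon→Vasquez, Wed evening→Lindqvist, Thu morning→Vasquez+Ferraro, Thu afternoon→Lindqvist, Thu evening→Vasquez+Ferraro, Fri morning→Lindqvist.
Loads: Vasquez 4, Lindqvist 4, Ferraro 4 — all ≤ 4.

4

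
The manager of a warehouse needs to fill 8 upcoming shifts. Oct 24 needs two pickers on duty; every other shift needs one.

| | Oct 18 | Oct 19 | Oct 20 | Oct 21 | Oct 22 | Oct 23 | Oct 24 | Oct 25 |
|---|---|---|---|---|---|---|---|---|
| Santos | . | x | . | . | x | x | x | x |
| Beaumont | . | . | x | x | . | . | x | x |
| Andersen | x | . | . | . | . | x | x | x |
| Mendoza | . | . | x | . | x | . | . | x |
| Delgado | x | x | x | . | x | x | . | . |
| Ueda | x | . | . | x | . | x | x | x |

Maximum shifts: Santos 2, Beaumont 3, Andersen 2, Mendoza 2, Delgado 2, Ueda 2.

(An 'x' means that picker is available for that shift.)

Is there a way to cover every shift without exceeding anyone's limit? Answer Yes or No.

One valid schedule: Oct 18→Andersen, Oct 19→Santos, Oct 20→Beaumont, Oct 21→Beaumont, Oct 22→Santos, Oct 23→Andersen, Oct 24→Beaumont+Ueda, Oct 25→Mendoza.
Loads: Santos 2/2, Beaumont 3/3, Andersen 2/2, Mendoza 1/2, Delgado 0/2, Ueda 1/2 — all within limits.

Yes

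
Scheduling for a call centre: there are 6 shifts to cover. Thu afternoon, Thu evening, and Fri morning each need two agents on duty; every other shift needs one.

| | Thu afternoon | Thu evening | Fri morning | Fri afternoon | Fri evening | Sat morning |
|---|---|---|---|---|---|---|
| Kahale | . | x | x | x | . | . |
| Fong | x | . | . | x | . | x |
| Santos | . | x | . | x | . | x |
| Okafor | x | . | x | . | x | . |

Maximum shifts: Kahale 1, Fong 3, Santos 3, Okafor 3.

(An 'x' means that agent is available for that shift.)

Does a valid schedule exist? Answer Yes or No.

Total capacity is 10 and 9 slots are needed, so capacity alone doesn't rule it out.
Shifts {Thu evening, Fri morning} need 4 worker-slots in total, but the agents available for any of those shifts (Kahale, Santos, and Okafor) can supply at most 3 among them. So no valid schedule exists.

No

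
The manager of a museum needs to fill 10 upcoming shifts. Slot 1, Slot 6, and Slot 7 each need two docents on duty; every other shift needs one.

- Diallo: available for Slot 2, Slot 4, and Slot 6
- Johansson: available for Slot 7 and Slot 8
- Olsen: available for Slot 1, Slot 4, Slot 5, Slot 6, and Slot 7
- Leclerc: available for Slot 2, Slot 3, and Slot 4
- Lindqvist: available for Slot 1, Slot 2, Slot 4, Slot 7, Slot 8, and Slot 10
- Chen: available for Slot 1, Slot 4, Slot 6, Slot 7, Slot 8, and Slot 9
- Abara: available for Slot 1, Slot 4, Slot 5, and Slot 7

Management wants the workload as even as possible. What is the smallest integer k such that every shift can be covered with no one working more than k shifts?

2

With 7 docents and 13 worker-slots to fill, someone must work at least ⌈13/7⌉ = 2 shifts, so k ≥ 2.
k = 2 works: Slot 1→Lindqvist+Chen, Slot 2→Diallo, Slot 3→Leclerc, Slot 4→Leclerc, Slot 5→Olsen, Slot 6→Diallo+Olsen, Slot 7→Johansson+Abara, Slot 8→Johansson, Slot 9→Chen, Slot 10→Lindqvist.
Loads: Diallo 2, Johansson 2, Olsen 2, Leclerc 2, Lindqvist 2, Chen 2, Abara 1 — all ≤ 2.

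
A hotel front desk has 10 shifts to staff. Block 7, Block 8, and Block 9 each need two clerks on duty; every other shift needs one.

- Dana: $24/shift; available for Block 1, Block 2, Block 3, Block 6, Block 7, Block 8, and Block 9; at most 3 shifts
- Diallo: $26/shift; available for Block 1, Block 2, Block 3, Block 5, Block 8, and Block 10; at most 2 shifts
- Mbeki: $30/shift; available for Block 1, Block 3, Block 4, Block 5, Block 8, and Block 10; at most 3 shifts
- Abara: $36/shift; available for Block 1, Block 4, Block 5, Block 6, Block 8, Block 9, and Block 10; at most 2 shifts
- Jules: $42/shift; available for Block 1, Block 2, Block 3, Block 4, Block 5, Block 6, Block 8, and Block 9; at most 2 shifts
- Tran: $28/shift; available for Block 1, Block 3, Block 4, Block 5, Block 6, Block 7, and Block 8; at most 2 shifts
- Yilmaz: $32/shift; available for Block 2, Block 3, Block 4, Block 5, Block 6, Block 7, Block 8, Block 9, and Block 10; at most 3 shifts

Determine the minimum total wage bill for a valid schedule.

$366

Picking the cheapest available clerk for each shift independently would cost $334, but that ignores the shift limits.
An optimal schedule: Block 1→Diallo, Block 2→Dana, Block 3→Mbeki, Block 4→Tran, Block 5→Mbeki, Block 6→Yilmaz, Block 7→Dana+Tran, Block 8→Mbeki+Yilmaz, Block 9→Dana+Yilmaz, Block 10→Diallo.
Total: 26 + 24 + 30 + 28 + 30 + 32 + 24 + 28 + 30 + 32 + 24 + 32 + 26 = $366.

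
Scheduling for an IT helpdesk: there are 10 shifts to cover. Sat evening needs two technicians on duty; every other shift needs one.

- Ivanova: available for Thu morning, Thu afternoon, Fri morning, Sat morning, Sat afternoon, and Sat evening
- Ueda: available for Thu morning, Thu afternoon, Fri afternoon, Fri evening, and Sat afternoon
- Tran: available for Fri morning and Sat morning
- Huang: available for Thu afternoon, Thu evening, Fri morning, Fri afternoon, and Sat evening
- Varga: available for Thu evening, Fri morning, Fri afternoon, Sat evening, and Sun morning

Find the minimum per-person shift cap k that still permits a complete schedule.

With 5 technicians and 11 worker-slots to fill, someone must work at least ⌈11/5⌉ = 3 shifts, so k ≥ 3.
k = 3 works: Thu morning→Ivanova, Thu afternoon→Ueda, Thu evening→Huang, Fri morning→Tran, Fri afternoon→Ueda, Fri evening→Ueda, Sat morning→Ivanova, Sat afternoon→Ivanova, Sat evening→Huang+Varga, Sun morning→Varga.
Loads: Ivanova 3, Ueda 3, Tran 1, Huang 2, Varga 2 — all ≤ 3.

3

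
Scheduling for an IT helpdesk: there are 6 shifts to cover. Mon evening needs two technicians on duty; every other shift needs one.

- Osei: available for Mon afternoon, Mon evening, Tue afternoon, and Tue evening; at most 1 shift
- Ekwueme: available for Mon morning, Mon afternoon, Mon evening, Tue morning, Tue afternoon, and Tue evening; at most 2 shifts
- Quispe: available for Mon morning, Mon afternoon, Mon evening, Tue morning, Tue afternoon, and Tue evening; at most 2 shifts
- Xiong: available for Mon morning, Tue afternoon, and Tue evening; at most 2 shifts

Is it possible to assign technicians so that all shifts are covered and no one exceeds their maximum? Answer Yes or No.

One valid schedule: Mon morning→Ekwueme, Mon afternoon→Quispe, Mon evening→Osei+Quispe, Tue morning→Ekwueme, Tue afternoon→Xiong, Tue evening→Xiong.
Loads: Osei 1/1, Ekwueme 2/2, Quispe 2/2, Xiong 2/2 — all within limits.

Yes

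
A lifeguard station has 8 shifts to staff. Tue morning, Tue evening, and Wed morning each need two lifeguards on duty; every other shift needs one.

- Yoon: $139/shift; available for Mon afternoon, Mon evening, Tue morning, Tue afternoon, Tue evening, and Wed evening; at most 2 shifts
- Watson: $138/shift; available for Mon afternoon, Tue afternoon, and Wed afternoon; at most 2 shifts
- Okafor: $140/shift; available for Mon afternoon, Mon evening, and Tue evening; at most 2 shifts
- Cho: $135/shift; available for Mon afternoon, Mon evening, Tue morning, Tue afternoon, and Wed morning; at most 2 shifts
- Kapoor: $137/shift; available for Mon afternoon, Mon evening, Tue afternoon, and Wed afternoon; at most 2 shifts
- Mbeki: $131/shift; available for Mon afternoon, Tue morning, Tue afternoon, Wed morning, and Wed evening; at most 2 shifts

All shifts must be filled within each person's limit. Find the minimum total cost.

Tue evening can only be covered by Yoon and Okafor, so that assignment is forced.
Wed morning can only be covered by Cho and Mbeki, so that assignment is forced.
Picking the cheapest available lifeguard for each shift independently would cost $1476, but that ignores the shift limits.
An optimal schedule: Mon afternoon→Watson, Mon evening→Kapoor, Tue morning→Cho+Yoon, Tue afternoon→Watson, Tue evening→Yoon+Okafor, Wed morning→Mbeki+Cho, Wed afternoon→Kapoor, Wed evening→Mbeki.
Total: 138 + 137 + 135 + 139 + 138 + 139 + 140 + 131 + 135 + 137 + 131 = $1500.

$1500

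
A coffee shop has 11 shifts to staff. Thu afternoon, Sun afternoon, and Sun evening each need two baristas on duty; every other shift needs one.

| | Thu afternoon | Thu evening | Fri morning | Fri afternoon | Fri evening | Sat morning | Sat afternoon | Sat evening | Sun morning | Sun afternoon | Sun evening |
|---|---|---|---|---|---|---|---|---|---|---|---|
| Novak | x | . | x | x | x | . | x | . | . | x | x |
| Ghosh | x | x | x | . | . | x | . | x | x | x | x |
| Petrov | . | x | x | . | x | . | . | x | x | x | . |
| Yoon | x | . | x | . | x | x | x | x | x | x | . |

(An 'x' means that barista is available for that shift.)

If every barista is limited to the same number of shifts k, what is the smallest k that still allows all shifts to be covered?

4

With 4 baristas and 14 worker-slots to fill, someone must work at least ⌈14/4⌉ = 4 shifts, so k ≥ 4.
k = 4 works: Thu afternoon→Novak+Ghosh, Thu evening→Ghosh, Fri morning→Yoon, Fri afternoon→Novak, Fri evening→Petrov, Sat morning→Ghosh, Sat afternoon→Novak, Sat evening→Petrov, Sun morning→Petrov, Sun afternoon→Petrov+Yoon, Sun evening→Novak+Ghosh.
Loads: Novak 4, Ghosh 4, Petrov 4, Yoon 2 — all ≤ 4.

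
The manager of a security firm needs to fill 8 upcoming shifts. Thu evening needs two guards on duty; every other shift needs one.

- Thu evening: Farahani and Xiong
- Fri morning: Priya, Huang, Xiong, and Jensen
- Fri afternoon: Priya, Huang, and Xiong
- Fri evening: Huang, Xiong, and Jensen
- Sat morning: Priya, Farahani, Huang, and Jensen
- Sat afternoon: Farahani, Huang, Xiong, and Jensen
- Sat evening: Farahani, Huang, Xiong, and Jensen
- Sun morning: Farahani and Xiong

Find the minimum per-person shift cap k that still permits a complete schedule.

With 5 guards and 9 worker-slots to fill, someone must work at least ⌈9/5⌉ = 2 shifts, so k ≥ 2.
k = 2 works: Thu evening→Farahani+Xiong, Fri morning→Priya, Fri afternoon→Priya, Fri evening→Huang, Sat morning→Huang, Sat afternoon→Xiong, Sat evening→Jensen, Sun morning→Farahani.
Loads: Priya 2, Farahani 2, Huang 2, Xiong 2, Jensen 1 — all ≤ 2.

2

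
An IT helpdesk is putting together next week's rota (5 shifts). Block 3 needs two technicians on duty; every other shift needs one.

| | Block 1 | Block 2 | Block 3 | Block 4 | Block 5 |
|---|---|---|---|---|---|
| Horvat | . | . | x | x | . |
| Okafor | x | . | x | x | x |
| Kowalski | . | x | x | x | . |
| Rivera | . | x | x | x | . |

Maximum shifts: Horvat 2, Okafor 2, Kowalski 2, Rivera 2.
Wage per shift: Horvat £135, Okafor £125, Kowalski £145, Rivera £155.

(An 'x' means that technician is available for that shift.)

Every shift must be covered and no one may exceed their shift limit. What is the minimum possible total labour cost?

£810

Block 1 can only be covered by Okafor, so that assignment is forced.
Block 5 can only be covered by Okafor, so that assignment is forced.
Picking the cheapest available technician for each shift independently would cost £780, but that ignores the shift limits.
An optimal schedule: Block 1→Okafor, Block 2→Kowalski, Block 3→Horvat+Kowalski, Block 4→Horvat, Block 5→Okafor.
Total: 125 + 145 + 135 + 145 + 135 + 125 = £810.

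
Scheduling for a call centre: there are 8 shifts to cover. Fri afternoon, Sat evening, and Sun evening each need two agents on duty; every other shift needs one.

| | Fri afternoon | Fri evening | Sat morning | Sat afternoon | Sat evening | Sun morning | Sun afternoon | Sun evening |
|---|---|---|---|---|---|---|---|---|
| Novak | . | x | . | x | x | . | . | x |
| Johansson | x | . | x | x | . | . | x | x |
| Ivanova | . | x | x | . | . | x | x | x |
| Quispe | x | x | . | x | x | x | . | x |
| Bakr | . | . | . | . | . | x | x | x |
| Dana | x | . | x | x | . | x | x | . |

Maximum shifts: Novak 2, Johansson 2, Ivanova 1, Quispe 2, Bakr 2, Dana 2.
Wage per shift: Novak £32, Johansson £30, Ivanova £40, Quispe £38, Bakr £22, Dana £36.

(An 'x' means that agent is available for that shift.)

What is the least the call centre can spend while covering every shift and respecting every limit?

£356

Sat evening can only be covered by Novak and Quispe, so that assignment is forced.
Picking the cheapest available agent for each shift independently would cost £324, but that ignores the shift limits.
An optimal schedule: Fri afternoon→Johansson+Quispe, Fri evening→Novak, Sat morning→Johansson, Sat afternoon→Dana, Sat evening→Novak+Quispe, Sun morning→Bakr, Sun afternoon→Dana, Sun evening→Ivanova+Bakr.
Total: 30 + 38 + 32 + 30 + 36 + 32 + 38 + 22 + 36 + 40 + 22 = £356.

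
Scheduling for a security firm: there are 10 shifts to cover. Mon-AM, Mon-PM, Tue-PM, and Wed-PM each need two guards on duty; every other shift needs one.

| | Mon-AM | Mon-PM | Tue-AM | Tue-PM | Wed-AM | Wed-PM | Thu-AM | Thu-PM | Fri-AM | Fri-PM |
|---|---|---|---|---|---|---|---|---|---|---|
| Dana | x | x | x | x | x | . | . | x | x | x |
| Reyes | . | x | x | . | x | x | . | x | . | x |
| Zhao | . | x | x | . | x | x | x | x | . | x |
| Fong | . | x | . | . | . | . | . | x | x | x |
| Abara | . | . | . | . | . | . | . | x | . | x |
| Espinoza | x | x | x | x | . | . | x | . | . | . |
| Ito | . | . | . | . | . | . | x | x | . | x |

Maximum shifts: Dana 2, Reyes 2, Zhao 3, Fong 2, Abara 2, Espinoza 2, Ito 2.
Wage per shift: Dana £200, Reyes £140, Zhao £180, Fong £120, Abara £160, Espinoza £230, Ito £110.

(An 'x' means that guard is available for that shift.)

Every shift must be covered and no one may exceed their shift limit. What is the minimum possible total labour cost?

£2300

Mon-AM can only be covered by Dana and Espinoza, so that assignment is forced.
Tue-PM can only be covered by Dana and Espinoza, so that assignment is forced.
Wed-PM can only be covered by Reyes and Zhao, so that assignment is forced.
Picking the cheapest available guard for each shift independently would cost £2170, but that ignores the shift limits.
An optimal schedule: Mon-AM→Dana+Espinoza, Mon-PM→Fong+Zhao, Tue-AM→Zhao, Tue-PM→Dana+Espinoza, Wed-AM→Reyes, Wed-PM→Reyes+Zhao, Thu-AM→Ito, Thu-PM→Ito, Fri-AM→Fong, Fri-PM→Abara.
Total: 200 + 230 + 120 + 180 + 180 + 200 + 230 + 140 + 140 + 180 + 110 + 110 + 120 + 160 = £2300.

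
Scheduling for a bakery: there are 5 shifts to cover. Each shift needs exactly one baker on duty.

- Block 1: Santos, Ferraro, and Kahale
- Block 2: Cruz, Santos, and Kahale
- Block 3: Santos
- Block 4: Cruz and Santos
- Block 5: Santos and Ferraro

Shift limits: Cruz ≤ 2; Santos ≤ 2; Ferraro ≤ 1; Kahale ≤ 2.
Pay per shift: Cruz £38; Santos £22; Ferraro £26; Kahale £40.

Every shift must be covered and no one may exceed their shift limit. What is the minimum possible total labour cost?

Block 3 can only be covered by Santos, so that assignment is forced.
Picking the cheapest available baker for each shift independently would cost £110, but that ignores the shift limits.
An optimal schedule: Block 1→Ferraro, Block 2→Cruz, Block 3→Santos, Block 4→Cruz, Block 5→Santos.
Total: 26 + 38 + 22 + 38 + 22 = £146.

£146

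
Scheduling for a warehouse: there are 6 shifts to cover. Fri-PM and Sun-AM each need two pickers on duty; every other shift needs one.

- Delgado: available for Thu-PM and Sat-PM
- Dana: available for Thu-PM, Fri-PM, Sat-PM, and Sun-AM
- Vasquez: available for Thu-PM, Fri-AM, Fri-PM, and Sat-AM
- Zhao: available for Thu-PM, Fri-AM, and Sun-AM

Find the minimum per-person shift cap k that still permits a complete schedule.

2

With 4 pickers and 8 worker-slots to fill, someone must work at least ⌈8/4⌉ = 2 shifts, so k ≥ 2.
k = 2 works: Thu-PM→Delgado, Fri-AM→Zhao, Fri-PM→Dana+Vasquez, Sat-AM→Vasquez, Sat-PM→Delgado, Sun-AM→Dana+Zhao.
Loads: Delgado 2, Dana 2, Vasquez 2, Zhao 2 — all ≤ 2.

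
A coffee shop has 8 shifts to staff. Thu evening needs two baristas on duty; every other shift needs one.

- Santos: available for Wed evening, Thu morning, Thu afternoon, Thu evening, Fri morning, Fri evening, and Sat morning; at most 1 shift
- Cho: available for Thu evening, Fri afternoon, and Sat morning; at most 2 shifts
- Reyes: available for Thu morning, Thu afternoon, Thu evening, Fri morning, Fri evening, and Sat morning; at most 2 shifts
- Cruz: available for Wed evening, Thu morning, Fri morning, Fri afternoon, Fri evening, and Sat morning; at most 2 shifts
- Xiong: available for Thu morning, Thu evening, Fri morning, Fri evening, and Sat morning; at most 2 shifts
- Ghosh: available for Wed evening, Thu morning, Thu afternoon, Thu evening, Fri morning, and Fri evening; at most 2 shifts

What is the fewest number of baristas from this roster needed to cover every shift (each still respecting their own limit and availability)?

9 slots to fill and no one can take more than 2, so at least ⌈9/2⌉ = 5 baristas are needed.
Santos, Cho, Reyes, Cruz, and Xiong alone can cover everything: Wed evening→Santos, Thu morning→Reyes, Thu afternoon→Reyes, Thu evening→Cho+Xiong, Fri morning→Cruz, Fri afternoon→Cho, Fri evening→Cruz, Sat morning→Xiong.

5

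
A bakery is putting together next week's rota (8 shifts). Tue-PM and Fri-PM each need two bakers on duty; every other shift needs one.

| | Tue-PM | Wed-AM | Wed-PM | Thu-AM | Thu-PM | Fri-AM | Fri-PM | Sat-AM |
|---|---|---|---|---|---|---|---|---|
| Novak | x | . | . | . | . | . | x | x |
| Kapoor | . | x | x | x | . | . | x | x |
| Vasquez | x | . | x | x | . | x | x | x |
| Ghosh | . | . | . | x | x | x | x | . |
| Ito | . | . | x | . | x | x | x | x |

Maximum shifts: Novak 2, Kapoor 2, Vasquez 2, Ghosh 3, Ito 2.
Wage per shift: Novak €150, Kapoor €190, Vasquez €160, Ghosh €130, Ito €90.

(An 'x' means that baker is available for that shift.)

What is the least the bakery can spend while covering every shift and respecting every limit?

Tue-PM can only be covered by Novak and Vasquez, so that assignment is forced.
Wed-AM can only be covered by Kapoor, so that assignment is forced.
Picking the cheapest available baker for each shift independently would cost €1210, but that ignores the shift limits.
An optimal schedule: Tue-PM→Novak+Vasquez, Wed-AM→Kapoor, Wed-PM→Ito, Thu-AM→Ghosh, Thu-PM→Ito, Fri-AM→Ghosh, Fri-PM→Ghosh+Vasquez, Sat-AM→Novak.
Total: 150 + 160 + 190 + 90 + 130 + 90 + 130 + 130 + 160 + 150 = €1380.

€1380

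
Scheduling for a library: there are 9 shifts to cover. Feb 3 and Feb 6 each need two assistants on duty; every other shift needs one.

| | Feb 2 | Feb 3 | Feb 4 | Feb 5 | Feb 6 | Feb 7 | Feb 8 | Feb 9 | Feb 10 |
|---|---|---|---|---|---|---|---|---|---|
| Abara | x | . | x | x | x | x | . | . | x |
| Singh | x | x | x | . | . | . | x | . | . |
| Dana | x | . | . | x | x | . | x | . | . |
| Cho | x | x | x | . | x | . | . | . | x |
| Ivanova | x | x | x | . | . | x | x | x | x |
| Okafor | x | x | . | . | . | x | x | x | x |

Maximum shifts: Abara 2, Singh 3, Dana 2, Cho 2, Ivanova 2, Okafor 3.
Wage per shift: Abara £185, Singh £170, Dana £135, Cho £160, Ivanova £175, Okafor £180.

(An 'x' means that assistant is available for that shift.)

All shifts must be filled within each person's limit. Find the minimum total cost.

£1810

Picking the cheapest available assistant for each shift independently would cost £1700, but that ignores the shift limits.
An optimal schedule: Feb 2→Singh, Feb 3→Singh+Okafor, Feb 4→Cho, Feb 5→Dana, Feb 6→Dana+Cho, Feb 7→Ivanova, Feb 8→Singh, Feb 9→Ivanova, Feb 10→Okafor.
Total: 170 + 170 + 180 + 160 + 135 + 135 + 160 + 175 + 170 + 175 + 180 = £1810.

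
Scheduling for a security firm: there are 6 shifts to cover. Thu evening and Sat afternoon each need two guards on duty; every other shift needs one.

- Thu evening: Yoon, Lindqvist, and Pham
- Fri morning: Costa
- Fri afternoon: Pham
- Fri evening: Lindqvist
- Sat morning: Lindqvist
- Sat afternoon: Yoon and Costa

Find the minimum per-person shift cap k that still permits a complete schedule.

2

With 4 guards and 8 worker-slots to fill, someone must work at least ⌈8/4⌉ = 2 shifts, so k ≥ 2.
k = 2 works: Thu evening→Yoon+Pham, Fri morning→Costa, Fri afternoon→Pham, Fri evening→Lindqvist, Sat morning→Lindqvist, Sat afternoon→Yoon+Costa.
Loads: Yoon 2, Lindqvist 2, Pham 2, Costa 2 — all ≤ 2.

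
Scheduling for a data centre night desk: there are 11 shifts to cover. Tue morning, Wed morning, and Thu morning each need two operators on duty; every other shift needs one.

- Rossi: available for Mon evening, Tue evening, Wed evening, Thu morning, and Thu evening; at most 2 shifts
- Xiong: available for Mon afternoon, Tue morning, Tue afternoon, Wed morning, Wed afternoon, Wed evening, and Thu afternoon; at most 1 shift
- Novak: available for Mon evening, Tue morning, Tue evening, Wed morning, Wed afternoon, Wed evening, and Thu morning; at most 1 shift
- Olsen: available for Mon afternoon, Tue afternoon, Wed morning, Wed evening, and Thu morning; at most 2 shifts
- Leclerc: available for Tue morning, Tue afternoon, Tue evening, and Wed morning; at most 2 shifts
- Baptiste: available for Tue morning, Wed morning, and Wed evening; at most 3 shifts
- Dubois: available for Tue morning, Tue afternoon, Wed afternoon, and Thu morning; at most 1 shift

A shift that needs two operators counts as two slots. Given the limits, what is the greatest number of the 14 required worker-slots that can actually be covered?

Total capacity across all operators is 2+1+1+2+2+3+1 = 12, and 14 slots are needed, so at most 12 can be filled.
An assignment achieving 12: Mon afternoon→Olsen, Mon evening→Rossi, Tue morning→Leclerc+Baptiste, Tue afternoon→Olsen, Tue evening→Novak, Wed morning→Leclerc+Baptiste, Wed afternoon→Dubois, Wed evening→Baptiste, Thu afternoon→Xiong, Thu evening→Rossi.
Loads: Rossi 2/2, Xiong 1/1, Novak 1/1, Olsen 2/2, Leclerc 2/2, Baptiste 3/3, Dubois 1/1.

12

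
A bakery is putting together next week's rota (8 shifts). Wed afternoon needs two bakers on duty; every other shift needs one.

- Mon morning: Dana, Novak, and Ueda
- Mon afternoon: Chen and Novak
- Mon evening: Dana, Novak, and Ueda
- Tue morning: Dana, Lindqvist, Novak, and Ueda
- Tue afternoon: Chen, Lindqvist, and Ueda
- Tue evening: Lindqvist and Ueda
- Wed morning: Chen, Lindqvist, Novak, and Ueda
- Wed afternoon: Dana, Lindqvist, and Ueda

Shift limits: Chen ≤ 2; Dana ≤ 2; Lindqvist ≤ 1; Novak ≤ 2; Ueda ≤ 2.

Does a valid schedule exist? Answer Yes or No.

Yes

One valid schedule: Mon morning→Dana, Mon afternoon→Chen, Mon evening→Novak, Tue morning→Novak, Tue afternoon→Chen, Tue evening→Lindqvist, Wed morning→Ueda, Wed afternoon→Dana+Ueda.
Loads: Chen 2/2, Dana 2/2, Lindqvist 1/1, Novak 2/2, Ueda 2/2 — all within limits.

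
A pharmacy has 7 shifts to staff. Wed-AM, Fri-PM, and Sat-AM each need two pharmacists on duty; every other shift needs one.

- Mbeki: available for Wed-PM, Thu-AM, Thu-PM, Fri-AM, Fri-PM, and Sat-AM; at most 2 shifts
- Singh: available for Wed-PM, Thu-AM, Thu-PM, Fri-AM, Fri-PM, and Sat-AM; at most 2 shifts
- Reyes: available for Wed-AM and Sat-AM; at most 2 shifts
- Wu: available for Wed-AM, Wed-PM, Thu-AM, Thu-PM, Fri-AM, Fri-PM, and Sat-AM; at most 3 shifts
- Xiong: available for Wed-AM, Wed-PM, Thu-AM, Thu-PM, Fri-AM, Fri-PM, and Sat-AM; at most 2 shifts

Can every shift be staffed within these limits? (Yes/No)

One valid schedule: Wed-AM→Reyes+Wu, Wed-PM→Mbeki, Thu-AM→Mbeki, Thu-PM→Singh, Fri-AM→Singh, Fri-PM→Wu+Xiong, Sat-AM→Reyes+Wu.
Loads: Mbeki 2/2, Singh 2/2, Reyes 2/2, Wu 3/3, Xiong 1/2 — all within limits.

Yes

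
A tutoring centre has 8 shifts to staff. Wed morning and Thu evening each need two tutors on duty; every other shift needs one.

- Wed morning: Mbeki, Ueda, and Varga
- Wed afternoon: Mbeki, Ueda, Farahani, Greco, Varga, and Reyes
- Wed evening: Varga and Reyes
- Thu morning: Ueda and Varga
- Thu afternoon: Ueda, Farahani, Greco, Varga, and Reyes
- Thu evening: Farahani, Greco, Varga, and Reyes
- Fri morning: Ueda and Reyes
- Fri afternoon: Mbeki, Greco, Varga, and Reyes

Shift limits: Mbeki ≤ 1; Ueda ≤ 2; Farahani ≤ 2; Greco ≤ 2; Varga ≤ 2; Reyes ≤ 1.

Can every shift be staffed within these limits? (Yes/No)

Yes

One valid schedule: Wed morning→Mbeki+Varga, Wed afternoon→Farahani, Wed evening→Varga, Thu morning→Ueda, Thu afternoon→Farahani, Thu evening→Greco+Reyes, Fri morning→Ueda, Fri afternoon→Greco.
Loads: Mbeki 1/1, Ueda 2/2, Farahani 2/2, Greco 2/2, Varga 2/2, Reyes 1/1 — all within limits.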